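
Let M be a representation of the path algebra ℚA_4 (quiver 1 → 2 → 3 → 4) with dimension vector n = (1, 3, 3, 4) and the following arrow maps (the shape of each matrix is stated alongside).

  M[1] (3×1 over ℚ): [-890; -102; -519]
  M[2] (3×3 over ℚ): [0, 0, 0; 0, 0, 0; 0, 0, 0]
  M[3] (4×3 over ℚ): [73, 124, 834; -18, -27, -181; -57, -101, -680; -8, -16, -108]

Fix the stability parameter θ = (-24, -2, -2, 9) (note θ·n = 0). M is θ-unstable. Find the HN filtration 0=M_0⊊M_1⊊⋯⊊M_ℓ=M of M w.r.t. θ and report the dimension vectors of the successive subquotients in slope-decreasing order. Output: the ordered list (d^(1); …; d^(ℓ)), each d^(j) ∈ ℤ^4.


Barcode: M ≅ I[1,2], I[2,2]^2, I[3,4]^3, I[4,4]. HN layers by μ_θ (3 steps, strictly decreasing):
  μ^(1)=9; μ^(2)=-2; μ^(3)=-24

((0, 0, 0, 4); (0, 3, 3, 0); (1, 0, 0, 0))


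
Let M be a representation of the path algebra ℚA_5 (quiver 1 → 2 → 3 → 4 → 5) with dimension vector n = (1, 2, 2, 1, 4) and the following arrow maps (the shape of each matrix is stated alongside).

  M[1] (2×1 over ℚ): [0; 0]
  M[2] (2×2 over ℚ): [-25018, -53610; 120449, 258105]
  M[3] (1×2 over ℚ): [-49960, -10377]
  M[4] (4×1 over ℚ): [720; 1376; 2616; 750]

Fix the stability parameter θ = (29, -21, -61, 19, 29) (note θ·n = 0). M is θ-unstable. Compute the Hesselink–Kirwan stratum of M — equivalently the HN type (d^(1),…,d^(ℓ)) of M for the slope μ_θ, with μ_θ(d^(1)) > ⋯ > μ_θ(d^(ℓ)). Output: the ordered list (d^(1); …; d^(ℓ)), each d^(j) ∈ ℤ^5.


Barcode: M ≅ I[1,1], I[2,2], I[2,5], I[3,3], I[5,5]^3. HN layers by μ_θ (5 steps, strictly decreasing):
  μ^(1)=29; μ^(2)=19; μ^(3)=-21; μ^(4)=-41; μ^(5)=-61

((1, 0, 0, 0, 4); (0, 0, 0, 1, 0); (0, 1, 0, 0, 0); (0, 1, 1, 0, 0); (0, 0, 1, 0, 0))


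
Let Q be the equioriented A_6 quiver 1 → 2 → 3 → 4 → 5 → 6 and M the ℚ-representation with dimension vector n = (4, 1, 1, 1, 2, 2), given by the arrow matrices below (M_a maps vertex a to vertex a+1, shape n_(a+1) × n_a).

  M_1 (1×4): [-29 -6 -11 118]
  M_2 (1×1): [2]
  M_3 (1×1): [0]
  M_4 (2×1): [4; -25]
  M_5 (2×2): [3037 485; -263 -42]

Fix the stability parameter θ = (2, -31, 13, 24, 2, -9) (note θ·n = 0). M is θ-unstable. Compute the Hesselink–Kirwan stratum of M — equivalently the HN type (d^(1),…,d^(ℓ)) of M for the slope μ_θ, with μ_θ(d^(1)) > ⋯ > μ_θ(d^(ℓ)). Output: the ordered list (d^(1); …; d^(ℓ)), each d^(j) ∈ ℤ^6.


Interval decomposition of M: I[1,1]^3, I[1,3], I[4,6], I[5,6].
HN type (ℓ=5): μ^(1)=13; μ^(2)=17/3; μ^(3)=2; μ^(4)=-7/2; μ^(5)=-29/2

((0, 0, 1, 0, 0, 0); (0, 0, 0, 1, 1, 1); (3, 0, 0, 0, 0, 0); (0, 0, 0, 0, 1, 1); (1, 1, 0, 0, 0, 0))


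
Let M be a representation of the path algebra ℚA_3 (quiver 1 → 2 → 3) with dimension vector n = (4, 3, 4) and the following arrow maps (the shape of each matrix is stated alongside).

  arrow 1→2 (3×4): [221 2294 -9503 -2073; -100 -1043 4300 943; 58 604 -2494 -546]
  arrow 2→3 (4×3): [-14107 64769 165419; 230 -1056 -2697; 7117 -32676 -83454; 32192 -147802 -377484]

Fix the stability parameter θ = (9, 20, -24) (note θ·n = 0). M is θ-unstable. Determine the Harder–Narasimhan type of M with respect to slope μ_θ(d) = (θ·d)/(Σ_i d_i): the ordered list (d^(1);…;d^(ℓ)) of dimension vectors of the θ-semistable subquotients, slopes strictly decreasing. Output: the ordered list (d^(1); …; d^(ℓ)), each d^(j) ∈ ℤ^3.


Interval decomposition of M: I[1,1]^2, I[1,3]^2, I[2,3], I[3,3].
HN type (ℓ=4): μ^(1)=9; μ^(2)=5/3; μ^(3)=-2; μ^(4)=-24

((2, 0, 0); (2, 2, 2); (0, 1, 1); (0, 0, 1))


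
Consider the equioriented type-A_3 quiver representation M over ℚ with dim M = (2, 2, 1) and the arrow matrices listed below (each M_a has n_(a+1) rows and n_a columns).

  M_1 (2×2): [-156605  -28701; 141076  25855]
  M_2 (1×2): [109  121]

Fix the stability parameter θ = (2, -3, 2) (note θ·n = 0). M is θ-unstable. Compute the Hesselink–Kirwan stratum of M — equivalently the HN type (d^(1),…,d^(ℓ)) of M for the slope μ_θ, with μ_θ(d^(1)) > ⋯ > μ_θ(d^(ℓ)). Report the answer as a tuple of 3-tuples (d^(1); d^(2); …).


Barcode: M ≅ I[1,2], I[1,3]. HN layers by μ_θ (2 steps, strictly decreasing):
  μ^(1)=2; μ^(2)=-1/2

((0, 0, 1); (2, 2, 0))


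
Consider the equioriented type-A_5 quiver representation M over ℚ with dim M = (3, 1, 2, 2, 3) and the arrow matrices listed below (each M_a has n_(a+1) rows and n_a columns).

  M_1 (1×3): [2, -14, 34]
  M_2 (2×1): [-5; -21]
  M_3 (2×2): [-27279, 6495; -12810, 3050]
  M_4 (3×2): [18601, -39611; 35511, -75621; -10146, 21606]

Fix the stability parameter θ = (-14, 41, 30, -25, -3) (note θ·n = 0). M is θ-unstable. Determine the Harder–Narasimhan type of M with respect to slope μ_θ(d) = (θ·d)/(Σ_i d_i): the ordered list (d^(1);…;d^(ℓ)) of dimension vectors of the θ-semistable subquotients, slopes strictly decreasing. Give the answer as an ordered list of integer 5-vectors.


Via rank(M_{q-1}∘⋯∘M_p): M ≅ I[1,1]^2, I[1,3], I[3,5], I[4,4], I[5,5]^2.
μ_θ-semistable layers: μ^(1)=71/2; μ^(2)=2/3; μ^(3)=-3; μ^(4)=-14; μ^(5)=-25

((0, 1, 1, 0, 0); (0, 0, 1, 1, 1); (0, 0, 0, 0, 2); (3, 0, 0, 0, 0); (0, 0, 0, 1, 0))


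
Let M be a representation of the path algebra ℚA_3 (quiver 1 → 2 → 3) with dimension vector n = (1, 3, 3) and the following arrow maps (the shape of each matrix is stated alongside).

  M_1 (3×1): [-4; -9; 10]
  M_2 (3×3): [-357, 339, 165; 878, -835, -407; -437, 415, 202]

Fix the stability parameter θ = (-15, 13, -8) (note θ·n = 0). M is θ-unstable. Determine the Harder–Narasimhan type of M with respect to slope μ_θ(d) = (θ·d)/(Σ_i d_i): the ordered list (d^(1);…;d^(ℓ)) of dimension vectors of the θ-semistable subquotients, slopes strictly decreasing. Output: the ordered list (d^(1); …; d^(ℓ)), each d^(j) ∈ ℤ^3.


Barcode: M ≅ I[1,3], I[2,3]^2. HN layers by μ_θ (2 steps, strictly decreasing):
  μ^(1)=5/2; μ^(2)=-15

((0, 3, 3); (1, 0, 0))


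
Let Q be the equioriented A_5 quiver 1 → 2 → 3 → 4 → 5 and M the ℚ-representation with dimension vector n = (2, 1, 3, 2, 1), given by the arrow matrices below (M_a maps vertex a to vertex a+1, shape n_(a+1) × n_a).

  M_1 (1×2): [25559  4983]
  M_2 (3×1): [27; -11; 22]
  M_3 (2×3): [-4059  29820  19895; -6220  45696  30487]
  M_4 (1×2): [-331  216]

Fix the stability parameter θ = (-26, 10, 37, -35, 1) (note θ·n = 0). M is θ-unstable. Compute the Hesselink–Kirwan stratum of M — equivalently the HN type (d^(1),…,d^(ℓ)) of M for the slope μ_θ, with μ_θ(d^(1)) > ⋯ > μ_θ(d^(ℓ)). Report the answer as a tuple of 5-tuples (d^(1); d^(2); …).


Barcode: M ≅ I[1,1], I[1,5], I[3,3], I[3,4]. HN layers by μ_θ (4 steps, strictly decreasing):
  μ^(1)=37; μ^(2)=13/4; μ^(3)=1; μ^(4)=-26

((0, 0, 1, 0, 0); (0, 1, 1, 1, 1); (0, 0, 1, 1, 0); (2, 0, 0, 0, 0))


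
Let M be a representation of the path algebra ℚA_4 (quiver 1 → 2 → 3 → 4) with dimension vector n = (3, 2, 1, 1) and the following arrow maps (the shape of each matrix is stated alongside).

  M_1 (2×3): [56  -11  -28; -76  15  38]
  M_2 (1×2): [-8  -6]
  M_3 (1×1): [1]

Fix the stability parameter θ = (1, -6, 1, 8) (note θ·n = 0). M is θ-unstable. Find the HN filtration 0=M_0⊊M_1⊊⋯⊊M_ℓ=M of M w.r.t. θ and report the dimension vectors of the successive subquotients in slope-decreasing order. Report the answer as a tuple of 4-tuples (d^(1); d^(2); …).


Via rank(M_{q-1}∘⋯∘M_p): M ≅ I[1,1], I[1,2], I[1,4].
μ_θ-semistable layers: μ^(1)=8; μ^(2)=1; μ^(3)=-5/2

((0, 0, 0, 1); (1, 0, 1, 0); (2, 2, 0, 0))


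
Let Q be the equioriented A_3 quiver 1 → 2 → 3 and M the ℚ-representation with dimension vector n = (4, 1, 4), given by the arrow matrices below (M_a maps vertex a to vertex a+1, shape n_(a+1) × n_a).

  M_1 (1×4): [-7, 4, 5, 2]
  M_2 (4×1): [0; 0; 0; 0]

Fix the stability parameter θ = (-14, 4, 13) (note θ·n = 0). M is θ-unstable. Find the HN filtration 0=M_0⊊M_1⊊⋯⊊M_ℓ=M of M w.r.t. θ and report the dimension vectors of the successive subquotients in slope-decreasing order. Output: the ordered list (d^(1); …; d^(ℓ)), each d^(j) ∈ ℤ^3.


Barcode: M ≅ I[1,1]^3, I[1,2], I[3,3]^4. HN layers by μ_θ (3 steps, strictly decreasing):
  μ^(1)=13; μ^(2)=4; μ^(3)=-14

((0, 0, 4); (0, 1, 0); (4, 0, 0))


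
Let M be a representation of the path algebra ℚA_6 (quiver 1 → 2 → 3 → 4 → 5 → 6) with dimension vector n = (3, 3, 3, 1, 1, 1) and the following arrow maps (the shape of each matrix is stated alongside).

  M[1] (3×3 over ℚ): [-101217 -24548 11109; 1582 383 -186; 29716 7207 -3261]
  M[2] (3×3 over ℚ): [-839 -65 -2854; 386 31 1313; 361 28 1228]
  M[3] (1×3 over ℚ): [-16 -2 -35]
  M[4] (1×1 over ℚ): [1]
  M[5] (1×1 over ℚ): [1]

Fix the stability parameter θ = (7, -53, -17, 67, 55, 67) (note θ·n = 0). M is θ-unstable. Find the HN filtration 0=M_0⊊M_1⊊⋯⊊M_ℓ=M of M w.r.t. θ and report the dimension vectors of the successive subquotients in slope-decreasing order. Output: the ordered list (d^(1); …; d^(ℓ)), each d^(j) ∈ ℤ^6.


Barcode: M ≅ I[1,3]^2, I[1,6]. HN layers by μ_θ (4 steps, strictly decreasing):
  μ^(1)=67; μ^(2)=61; μ^(3)=-17; μ^(4)=-23

((0, 0, 0, 0, 0, 1); (0, 0, 0, 1, 1, 0); (0, 0, 3, 0, 0, 0); (3, 3, 0, 0, 0, 0))


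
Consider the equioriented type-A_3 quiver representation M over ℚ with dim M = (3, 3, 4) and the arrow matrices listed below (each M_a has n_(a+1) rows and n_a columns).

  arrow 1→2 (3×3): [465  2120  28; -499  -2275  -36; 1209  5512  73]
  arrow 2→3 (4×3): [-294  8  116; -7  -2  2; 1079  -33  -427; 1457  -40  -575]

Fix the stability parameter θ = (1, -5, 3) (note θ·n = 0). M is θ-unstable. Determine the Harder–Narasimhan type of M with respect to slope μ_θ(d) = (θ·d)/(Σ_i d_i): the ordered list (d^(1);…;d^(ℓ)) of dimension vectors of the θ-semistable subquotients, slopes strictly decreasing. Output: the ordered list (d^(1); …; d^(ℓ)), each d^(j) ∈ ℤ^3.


Barcode: M ≅ I[1,3]^3, I[3,3]. HN layers by μ_θ (2 steps, strictly decreasing):
  μ^(1)=3; μ^(2)=-2

((0, 0, 4); (3, 3, 0))


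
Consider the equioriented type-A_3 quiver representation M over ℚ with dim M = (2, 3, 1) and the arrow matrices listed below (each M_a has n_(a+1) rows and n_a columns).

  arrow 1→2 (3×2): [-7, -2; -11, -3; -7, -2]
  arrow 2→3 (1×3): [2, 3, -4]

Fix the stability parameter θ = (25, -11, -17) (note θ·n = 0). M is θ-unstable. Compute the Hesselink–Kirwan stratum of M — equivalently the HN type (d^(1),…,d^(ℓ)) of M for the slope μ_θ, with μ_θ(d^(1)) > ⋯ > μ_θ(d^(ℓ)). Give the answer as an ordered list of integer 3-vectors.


Via rank(M_{q-1}∘⋯∘M_p): M ≅ I[1,2], I[1,3], I[2,2].
μ_θ-semistable layers: μ^(1)=7; μ^(2)=-1; μ^(3)=-11

((1, 1, 0); (1, 1, 1); (0, 1, 0))


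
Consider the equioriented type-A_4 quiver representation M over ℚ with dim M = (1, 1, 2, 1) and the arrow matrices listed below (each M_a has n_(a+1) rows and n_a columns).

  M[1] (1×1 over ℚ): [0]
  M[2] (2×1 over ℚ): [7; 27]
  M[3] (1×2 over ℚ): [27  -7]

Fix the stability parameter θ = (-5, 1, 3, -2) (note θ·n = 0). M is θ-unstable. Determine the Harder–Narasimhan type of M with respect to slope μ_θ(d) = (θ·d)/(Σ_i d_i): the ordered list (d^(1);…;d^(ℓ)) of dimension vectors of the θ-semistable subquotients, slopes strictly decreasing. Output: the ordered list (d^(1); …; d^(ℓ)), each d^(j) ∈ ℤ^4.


Barcode: M ≅ I[1,1], I[2,3], I[3,4]. HN layers by μ_θ (4 steps, strictly decreasing):
  μ^(1)=3; μ^(2)=1; μ^(3)=1/2; μ^(4)=-5

((0, 0, 1, 0); (0, 1, 0, 0); (0, 0, 1, 1); (1, 0, 0, 0))


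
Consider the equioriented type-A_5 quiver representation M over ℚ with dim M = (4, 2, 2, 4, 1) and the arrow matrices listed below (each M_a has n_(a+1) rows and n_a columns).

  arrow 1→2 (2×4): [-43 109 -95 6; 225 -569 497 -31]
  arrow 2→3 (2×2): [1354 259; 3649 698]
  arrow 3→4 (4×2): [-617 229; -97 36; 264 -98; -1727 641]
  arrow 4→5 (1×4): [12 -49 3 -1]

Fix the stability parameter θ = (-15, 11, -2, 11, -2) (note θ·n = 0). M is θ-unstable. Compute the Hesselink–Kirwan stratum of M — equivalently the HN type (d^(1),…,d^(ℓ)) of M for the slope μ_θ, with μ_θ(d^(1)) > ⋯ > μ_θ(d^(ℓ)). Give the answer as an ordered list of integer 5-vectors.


Barcode: M ≅ I[1,1]^2, I[1,4], I[1,5], I[4,4]^2. HN layers by μ_θ (3 steps, strictly decreasing):
  μ^(1)=11; μ^(2)=9/2; μ^(3)=-15

((0, 0, 0, 3, 0); (0, 2, 2, 1, 1); (4, 0, 0, 0, 0))


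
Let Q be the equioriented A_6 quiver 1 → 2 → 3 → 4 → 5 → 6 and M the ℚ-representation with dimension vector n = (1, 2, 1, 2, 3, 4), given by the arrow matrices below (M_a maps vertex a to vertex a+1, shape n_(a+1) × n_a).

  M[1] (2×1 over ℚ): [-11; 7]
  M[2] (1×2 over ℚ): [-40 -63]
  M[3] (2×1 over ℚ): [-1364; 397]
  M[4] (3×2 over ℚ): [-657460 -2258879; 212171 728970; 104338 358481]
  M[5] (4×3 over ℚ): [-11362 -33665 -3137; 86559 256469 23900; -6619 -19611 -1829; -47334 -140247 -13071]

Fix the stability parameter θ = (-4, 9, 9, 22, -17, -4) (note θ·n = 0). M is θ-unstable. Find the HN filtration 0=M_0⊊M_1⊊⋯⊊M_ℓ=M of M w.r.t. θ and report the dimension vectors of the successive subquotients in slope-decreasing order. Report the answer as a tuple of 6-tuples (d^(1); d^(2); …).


Barcode: M ≅ I[1,6], I[2,2], I[4,6], I[5,6], I[6,6]. HN layers by μ_θ (5 steps, strictly decreasing):
  μ^(1)=9; μ^(2)=19/5; μ^(3)=1/3; μ^(4)=-4; μ^(5)=-17

((0, 1, 0, 0, 0, 0); (0, 1, 1, 1, 1, 1); (0, 0, 0, 1, 1, 1); (1, 0, 0, 0, 0, 2); (0, 0, 0, 0, 1, 0))


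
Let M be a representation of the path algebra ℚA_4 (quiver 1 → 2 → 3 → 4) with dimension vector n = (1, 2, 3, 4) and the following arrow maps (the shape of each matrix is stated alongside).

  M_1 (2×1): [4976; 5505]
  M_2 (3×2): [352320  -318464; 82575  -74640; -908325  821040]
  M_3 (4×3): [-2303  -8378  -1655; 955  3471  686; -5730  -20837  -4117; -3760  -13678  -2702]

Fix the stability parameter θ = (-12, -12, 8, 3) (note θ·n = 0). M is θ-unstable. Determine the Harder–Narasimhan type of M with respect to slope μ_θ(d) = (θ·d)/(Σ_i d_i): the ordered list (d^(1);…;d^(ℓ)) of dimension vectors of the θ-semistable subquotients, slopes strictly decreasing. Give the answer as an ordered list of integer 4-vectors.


Via rank(M_{q-1}∘⋯∘M_p): M ≅ I[1,2], I[2,4], I[3,4]^2, I[4,4].
μ_θ-semistable layers: μ^(1)=11/2; μ^(2)=3; μ^(3)=-12

((0, 0, 3, 3); (0, 0, 0, 1); (1, 2, 0, 0))


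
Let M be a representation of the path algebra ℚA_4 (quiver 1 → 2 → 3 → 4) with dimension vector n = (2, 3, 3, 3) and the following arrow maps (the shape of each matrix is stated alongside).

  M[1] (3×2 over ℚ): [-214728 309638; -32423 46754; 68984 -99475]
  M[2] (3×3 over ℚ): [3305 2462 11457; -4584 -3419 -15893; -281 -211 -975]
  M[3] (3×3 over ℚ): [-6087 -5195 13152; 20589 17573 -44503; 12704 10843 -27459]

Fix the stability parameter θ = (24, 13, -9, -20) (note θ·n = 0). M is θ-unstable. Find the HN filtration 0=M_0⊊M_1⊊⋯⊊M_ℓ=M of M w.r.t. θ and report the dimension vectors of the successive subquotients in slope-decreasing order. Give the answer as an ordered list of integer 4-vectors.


Via rank(M_{q-1}∘⋯∘M_p): M ≅ I[1,4]^2, I[2,4].
μ_θ-semistable layers: μ^(1)=2; μ^(2)=-16/3

((2, 2, 2, 2); (0, 1, 1, 1))


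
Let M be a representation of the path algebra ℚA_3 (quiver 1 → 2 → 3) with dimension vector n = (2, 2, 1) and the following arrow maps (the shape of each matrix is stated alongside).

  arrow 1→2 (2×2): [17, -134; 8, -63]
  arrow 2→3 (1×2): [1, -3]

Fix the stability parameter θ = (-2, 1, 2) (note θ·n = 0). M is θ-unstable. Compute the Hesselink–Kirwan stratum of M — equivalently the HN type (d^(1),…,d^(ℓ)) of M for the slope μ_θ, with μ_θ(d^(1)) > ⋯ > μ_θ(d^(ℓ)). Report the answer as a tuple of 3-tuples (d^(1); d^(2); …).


Barcode: M ≅ I[1,2], I[1,3]. HN layers by μ_θ (3 steps, strictly decreasing):
  μ^(1)=2; μ^(2)=1; μ^(3)=-2

((0, 0, 1); (0, 2, 0); (2, 0, 0))


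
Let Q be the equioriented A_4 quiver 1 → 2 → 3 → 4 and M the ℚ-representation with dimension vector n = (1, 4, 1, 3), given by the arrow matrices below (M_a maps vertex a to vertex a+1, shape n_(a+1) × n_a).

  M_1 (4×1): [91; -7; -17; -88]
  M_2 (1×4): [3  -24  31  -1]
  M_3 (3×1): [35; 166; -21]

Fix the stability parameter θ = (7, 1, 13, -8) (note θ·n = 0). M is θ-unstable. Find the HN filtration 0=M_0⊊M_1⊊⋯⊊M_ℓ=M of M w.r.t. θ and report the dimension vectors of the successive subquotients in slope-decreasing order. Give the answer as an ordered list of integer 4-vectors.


Via rank(M_{q-1}∘⋯∘M_p): M ≅ I[1,4], I[2,2]^3, I[4,4]^2.
μ_θ-semistable layers: μ^(1)=13/4; μ^(2)=1; μ^(3)=-8

((1, 1, 1, 1); (0, 3, 0, 0); (0, 0, 0, 2))


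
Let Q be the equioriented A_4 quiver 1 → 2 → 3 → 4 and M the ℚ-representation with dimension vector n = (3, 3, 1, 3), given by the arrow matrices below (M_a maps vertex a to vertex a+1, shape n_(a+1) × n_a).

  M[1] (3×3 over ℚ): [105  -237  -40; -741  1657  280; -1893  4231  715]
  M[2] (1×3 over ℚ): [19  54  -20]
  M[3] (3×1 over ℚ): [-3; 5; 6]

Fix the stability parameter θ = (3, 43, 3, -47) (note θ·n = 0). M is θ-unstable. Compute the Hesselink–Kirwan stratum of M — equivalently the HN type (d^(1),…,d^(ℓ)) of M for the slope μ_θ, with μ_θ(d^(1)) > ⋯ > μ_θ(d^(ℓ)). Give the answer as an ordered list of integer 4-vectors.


Via rank(M_{q-1}∘⋯∘M_p): M ≅ I[1,1], I[1,2], I[1,4], I[2,2], I[4,4]^2.
μ_θ-semistable layers: μ^(1)=43; μ^(2)=3; μ^(3)=1/2; μ^(4)=-47

((0, 2, 0, 0); (2, 0, 0, 0); (1, 1, 1, 1); (0, 0, 0, 2))


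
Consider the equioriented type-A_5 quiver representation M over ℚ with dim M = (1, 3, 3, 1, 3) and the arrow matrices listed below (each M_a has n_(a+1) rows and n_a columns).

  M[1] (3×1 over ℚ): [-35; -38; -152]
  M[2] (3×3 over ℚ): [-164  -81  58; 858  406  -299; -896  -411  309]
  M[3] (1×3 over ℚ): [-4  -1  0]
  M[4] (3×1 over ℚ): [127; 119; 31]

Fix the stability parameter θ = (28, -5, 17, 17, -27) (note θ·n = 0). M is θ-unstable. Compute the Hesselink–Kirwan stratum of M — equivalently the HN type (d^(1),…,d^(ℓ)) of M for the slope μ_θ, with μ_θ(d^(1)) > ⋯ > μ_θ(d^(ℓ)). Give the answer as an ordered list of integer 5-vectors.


Via rank(M_{q-1}∘⋯∘M_p): M ≅ I[1,5], I[2,3]^2, I[5,5]^2.
μ_θ-semistable layers: μ^(1)=17; μ^(2)=6; μ^(3)=-5; μ^(4)=-27

((0, 0, 2, 0, 0); (1, 1, 1, 1, 1); (0, 2, 0, 0, 0); (0, 0, 0, 0, 2))


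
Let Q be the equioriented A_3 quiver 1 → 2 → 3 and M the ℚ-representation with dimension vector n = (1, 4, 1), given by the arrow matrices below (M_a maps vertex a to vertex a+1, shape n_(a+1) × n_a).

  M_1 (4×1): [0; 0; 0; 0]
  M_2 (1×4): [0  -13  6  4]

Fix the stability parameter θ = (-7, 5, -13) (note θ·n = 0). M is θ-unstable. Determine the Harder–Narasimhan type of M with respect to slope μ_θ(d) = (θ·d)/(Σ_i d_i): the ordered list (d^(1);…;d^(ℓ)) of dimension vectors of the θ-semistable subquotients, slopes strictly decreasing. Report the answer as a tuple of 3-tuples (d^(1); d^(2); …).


Interval decomposition of M: I[1,1], I[2,2]^3, I[2,3].
HN type (ℓ=3): μ^(1)=5; μ^(2)=-4; μ^(3)=-7

((0, 3, 0); (0, 1, 1); (1, 0, 0))


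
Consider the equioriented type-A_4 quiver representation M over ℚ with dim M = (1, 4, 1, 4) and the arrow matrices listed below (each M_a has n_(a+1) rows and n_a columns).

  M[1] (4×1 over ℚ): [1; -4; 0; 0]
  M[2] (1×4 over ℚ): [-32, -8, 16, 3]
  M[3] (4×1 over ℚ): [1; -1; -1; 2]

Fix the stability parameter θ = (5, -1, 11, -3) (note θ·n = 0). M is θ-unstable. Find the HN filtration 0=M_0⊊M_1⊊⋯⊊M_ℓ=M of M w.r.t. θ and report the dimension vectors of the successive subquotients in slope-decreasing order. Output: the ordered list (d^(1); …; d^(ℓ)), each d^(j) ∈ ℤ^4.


Interval decomposition of M: I[1,2], I[2,2]^2, I[2,4], I[4,4]^3.
HN type (ℓ=4): μ^(1)=4; μ^(2)=2; μ^(3)=-1; μ^(4)=-3

((0, 0, 1, 1); (1, 1, 0, 0); (0, 3, 0, 0); (0, 0, 0, 3))


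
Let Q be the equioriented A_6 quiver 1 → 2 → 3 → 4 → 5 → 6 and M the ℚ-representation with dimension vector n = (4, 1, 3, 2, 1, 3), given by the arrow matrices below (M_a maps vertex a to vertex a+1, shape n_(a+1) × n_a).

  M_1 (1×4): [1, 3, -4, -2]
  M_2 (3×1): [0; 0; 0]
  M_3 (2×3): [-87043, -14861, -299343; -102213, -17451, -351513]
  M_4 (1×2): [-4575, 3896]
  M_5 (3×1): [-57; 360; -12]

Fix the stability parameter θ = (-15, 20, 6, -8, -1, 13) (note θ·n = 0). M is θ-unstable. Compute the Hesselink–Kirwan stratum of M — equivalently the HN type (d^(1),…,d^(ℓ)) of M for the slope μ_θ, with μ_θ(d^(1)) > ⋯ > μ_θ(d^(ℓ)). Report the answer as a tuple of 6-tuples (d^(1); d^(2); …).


Interval decomposition of M: I[1,1]^3, I[1,2], I[3,3]^2, I[3,6], I[4,4], I[6,6]^2.
HN type (ℓ=6): μ^(1)=20; μ^(2)=13; μ^(3)=6; μ^(4)=-1; μ^(5)=-8; μ^(6)=-15

((0, 1, 0, 0, 0, 0); (0, 0, 0, 0, 0, 3); (0, 0, 2, 0, 0, 0); (0, 0, 1, 1, 1, 0); (0, 0, 0, 1, 0, 0); (4, 0, 0, 0, 0, 0))


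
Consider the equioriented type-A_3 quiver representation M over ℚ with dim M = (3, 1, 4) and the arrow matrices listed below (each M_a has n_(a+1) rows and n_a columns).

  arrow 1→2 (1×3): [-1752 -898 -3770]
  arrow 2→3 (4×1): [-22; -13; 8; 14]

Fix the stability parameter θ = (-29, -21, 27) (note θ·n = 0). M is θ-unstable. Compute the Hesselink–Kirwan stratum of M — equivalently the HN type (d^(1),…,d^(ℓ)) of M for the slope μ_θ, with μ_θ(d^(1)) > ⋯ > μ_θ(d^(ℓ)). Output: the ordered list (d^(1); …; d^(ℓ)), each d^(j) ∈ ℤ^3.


Barcode: M ≅ I[1,1]^2, I[1,3], I[3,3]^3. HN layers by μ_θ (3 steps, strictly decreasing):
  μ^(1)=27; μ^(2)=-21; μ^(3)=-29

((0, 0, 4); (0, 1, 0); (3, 0, 0))


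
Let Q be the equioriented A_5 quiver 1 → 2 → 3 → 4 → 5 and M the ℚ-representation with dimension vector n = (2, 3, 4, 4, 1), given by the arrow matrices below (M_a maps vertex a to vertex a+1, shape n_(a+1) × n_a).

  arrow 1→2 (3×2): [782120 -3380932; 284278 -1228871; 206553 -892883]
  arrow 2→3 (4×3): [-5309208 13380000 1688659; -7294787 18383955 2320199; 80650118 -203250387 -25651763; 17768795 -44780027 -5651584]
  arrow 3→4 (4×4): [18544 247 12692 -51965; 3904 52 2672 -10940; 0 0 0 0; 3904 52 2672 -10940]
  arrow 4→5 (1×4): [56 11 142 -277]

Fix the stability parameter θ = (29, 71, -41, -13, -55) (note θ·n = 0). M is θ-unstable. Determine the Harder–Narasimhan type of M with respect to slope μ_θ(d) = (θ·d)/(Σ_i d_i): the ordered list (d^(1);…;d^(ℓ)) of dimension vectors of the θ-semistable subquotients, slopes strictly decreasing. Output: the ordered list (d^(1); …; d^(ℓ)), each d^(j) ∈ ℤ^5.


Via rank(M_{q-1}∘⋯∘M_p): M ≅ I[1,3], I[1,4], I[2,3], I[3,3], I[4,4]^2, I[4,5].
μ_θ-semistable layers: μ^(1)=59/3; μ^(2)=15; μ^(3)=23/2; μ^(4)=-13; μ^(5)=-34; μ^(6)=-41

((1, 1, 1, 0, 0); (0, 1, 1, 0, 0); (1, 1, 1, 1, 0); (0, 0, 0, 2, 0); (0, 0, 0, 1, 1); (0, 0, 1, 0, 0))


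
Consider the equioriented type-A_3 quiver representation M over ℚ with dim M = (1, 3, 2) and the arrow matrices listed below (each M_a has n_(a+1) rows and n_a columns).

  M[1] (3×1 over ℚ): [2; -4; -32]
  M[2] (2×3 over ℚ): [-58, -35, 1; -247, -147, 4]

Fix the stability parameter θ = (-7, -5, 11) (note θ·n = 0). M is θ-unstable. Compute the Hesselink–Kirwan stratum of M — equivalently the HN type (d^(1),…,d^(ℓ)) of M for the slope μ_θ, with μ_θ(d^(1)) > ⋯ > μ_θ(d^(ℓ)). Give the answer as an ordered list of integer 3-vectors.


Interval decomposition of M: I[1,3], I[2,2], I[2,3].
HN type (ℓ=3): μ^(1)=11; μ^(2)=-5; μ^(3)=-7

((0, 0, 2); (0, 3, 0); (1, 0, 0))


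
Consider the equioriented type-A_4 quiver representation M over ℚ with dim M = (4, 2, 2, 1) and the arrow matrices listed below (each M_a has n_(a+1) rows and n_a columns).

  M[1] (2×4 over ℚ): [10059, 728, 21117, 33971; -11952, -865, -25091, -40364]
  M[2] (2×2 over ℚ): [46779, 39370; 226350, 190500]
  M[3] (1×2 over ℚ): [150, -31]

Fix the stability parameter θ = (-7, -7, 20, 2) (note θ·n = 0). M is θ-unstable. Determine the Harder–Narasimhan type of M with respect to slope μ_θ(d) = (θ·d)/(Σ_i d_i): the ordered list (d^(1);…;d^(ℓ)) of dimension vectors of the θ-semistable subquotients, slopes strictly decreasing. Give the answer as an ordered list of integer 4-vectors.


Barcode: M ≅ I[1,1]^2, I[1,2], I[1,3], I[3,4]. HN layers by μ_θ (3 steps, strictly decreasing):
  μ^(1)=20; μ^(2)=11; μ^(3)=-7

((0, 0, 1, 0); (0, 0, 1, 1); (4, 2, 0, 0))


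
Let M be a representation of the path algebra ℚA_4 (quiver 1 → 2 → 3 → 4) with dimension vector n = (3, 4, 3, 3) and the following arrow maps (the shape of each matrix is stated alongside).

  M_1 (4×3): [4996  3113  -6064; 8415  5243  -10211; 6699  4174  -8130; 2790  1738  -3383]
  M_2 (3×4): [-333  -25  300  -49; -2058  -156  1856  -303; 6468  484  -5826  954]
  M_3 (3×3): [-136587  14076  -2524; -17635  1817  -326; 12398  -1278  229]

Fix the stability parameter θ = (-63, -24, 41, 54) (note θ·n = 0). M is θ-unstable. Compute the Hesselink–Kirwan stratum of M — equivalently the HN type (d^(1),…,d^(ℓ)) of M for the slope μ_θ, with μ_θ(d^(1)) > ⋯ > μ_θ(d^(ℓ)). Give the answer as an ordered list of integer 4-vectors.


Via rank(M_{q-1}∘⋯∘M_p): M ≅ I[1,4]^3, I[2,2].
μ_θ-semistable layers: μ^(1)=54; μ^(2)=41; μ^(3)=-24; μ^(4)=-63

((0, 0, 0, 3); (0, 0, 3, 0); (0, 4, 0, 0); (3, 0, 0, 0))


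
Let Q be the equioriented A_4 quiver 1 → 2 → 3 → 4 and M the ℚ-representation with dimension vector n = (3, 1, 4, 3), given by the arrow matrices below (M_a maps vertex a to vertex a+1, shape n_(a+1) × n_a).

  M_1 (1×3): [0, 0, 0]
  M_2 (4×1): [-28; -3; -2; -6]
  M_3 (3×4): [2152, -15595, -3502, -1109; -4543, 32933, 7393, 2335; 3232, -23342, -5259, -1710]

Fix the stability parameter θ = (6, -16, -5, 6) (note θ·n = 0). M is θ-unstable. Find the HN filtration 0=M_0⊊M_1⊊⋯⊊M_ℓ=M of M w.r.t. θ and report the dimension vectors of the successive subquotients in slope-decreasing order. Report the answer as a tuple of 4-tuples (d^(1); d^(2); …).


Via rank(M_{q-1}∘⋯∘M_p): M ≅ I[1,1]^3, I[2,4], I[3,3], I[3,4]^2.
μ_θ-semistable layers: μ^(1)=6; μ^(2)=-5; μ^(3)=-16

((3, 0, 0, 3); (0, 0, 4, 0); (0, 1, 0, 0))


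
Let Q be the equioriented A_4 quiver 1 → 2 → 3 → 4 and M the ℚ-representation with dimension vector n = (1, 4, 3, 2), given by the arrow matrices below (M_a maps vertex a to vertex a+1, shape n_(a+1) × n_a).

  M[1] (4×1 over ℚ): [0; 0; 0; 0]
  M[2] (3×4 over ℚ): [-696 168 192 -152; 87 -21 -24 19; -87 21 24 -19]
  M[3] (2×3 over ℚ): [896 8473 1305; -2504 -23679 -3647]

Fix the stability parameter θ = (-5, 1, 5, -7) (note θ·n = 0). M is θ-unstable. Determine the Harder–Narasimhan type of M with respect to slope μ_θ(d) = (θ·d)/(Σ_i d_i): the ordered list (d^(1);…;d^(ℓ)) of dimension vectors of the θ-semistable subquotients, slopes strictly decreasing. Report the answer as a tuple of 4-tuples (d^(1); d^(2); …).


Barcode: M ≅ I[1,1], I[2,2]^3, I[2,3], I[3,4]^2. HN layers by μ_θ (4 steps, strictly decreasing):
  μ^(1)=5; μ^(2)=1; μ^(3)=-1; μ^(4)=-5

((0, 0, 1, 0); (0, 4, 0, 0); (0, 0, 2, 2); (1, 0, 0, 0))


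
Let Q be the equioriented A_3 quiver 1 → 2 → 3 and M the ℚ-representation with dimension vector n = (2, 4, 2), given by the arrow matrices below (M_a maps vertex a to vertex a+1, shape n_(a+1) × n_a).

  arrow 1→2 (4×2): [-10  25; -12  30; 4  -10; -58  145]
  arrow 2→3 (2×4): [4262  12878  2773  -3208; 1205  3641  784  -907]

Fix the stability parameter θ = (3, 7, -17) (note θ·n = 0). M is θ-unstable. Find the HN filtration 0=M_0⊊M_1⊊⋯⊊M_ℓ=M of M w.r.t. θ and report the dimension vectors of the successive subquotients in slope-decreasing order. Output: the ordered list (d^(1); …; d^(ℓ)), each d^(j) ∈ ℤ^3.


Via rank(M_{q-1}∘⋯∘M_p): M ≅ I[1,1], I[1,2], I[2,2], I[2,3]^2.
μ_θ-semistable layers: μ^(1)=7; μ^(2)=3; μ^(3)=-5

((0, 2, 0); (2, 0, 0); (0, 2, 2))


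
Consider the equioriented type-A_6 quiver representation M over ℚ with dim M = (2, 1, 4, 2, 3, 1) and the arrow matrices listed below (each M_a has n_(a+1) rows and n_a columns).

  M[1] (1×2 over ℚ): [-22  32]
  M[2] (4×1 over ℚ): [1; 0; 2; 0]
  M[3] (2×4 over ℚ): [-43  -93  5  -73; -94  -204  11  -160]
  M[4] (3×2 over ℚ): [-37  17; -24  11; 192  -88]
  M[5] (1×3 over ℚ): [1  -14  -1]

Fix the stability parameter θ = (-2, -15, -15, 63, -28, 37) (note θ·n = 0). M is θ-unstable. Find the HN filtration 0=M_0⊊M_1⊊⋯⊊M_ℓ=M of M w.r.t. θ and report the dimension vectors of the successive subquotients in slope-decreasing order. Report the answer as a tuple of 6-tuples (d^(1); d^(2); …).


Barcode: M ≅ I[1,1], I[1,6], I[3,3]^2, I[3,5], I[5,5]. HN layers by μ_θ (6 steps, strictly decreasing):
  μ^(1)=37; μ^(2)=35/2; μ^(3)=-2; μ^(4)=-32/3; μ^(5)=-15; μ^(6)=-28

((0, 0, 0, 0, 0, 1); (0, 0, 0, 2, 2, 0); (1, 0, 0, 0, 0, 0); (1, 1, 1, 0, 0, 0); (0, 0, 3, 0, 0, 0); (0, 0, 0, 0, 1, 0))


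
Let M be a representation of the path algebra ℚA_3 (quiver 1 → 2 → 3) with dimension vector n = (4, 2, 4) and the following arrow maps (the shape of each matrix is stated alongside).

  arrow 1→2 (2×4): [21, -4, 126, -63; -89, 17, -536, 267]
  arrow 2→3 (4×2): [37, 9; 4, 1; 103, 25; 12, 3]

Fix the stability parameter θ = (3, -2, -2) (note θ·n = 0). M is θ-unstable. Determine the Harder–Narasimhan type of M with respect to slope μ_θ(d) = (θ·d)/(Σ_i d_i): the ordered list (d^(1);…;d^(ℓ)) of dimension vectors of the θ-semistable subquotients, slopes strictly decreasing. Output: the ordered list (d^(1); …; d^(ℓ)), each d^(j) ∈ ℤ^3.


Interval decomposition of M: I[1,1]^2, I[1,3]^2, I[3,3]^2.
HN type (ℓ=3): μ^(1)=3; μ^(2)=-1/3; μ^(3)=-2

((2, 0, 0); (2, 2, 2); (0, 0, 2))


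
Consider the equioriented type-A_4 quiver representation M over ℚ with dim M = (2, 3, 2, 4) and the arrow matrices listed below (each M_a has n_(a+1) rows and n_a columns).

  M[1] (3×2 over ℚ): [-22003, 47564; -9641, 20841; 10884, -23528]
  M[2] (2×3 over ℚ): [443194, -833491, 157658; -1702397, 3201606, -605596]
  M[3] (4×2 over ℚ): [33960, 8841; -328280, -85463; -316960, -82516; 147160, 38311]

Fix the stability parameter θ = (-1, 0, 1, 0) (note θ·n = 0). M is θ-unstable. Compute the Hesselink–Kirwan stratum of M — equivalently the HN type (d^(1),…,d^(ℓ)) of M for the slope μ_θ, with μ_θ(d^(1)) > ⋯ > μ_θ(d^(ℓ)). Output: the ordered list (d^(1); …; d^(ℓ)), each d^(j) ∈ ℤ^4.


Barcode: M ≅ I[1,3], I[1,4], I[2,2], I[4,4]^3. HN layers by μ_θ (4 steps, strictly decreasing):
  μ^(1)=1; μ^(2)=1/2; μ^(3)=0; μ^(4)=-1

((0, 0, 1, 0); (0, 0, 1, 1); (0, 3, 0, 3); (2, 0, 0, 0))


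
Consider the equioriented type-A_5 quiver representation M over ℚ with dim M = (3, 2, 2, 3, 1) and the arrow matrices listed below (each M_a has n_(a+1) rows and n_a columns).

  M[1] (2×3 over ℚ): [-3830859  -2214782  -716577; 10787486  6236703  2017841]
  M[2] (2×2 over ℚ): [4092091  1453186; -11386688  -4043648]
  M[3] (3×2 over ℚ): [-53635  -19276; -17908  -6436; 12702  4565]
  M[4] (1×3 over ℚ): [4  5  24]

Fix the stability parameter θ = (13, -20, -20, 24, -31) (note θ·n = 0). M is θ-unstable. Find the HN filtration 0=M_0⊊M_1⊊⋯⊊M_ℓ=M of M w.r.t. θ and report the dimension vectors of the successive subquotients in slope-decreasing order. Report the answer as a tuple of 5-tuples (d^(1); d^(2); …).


Via rank(M_{q-1}∘⋯∘M_p): M ≅ I[1,1], I[1,2], I[1,4], I[3,5], I[4,4].
μ_θ-semistable layers: μ^(1)=24; μ^(2)=13; μ^(3)=-7/2; μ^(4)=-9; μ^(5)=-20

((0, 0, 0, 2, 0); (1, 0, 0, 0, 0); (1, 1, 0, 1, 1); (1, 1, 1, 0, 0); (0, 0, 1, 0, 0))


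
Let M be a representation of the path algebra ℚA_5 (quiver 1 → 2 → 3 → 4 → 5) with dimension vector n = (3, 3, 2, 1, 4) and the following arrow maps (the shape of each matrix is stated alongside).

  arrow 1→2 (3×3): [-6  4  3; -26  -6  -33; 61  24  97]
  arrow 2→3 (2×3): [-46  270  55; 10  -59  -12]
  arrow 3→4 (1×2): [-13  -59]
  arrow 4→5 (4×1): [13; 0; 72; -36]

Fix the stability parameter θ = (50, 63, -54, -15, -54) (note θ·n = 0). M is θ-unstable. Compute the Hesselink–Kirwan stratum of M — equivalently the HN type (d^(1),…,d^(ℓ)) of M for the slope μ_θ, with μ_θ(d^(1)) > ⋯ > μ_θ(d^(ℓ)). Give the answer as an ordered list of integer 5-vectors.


Barcode: M ≅ I[1,2], I[1,3], I[1,5], I[5,5]^3. HN layers by μ_θ (5 steps, strictly decreasing):
  μ^(1)=63; μ^(2)=50; μ^(3)=59/3; μ^(4)=-2; μ^(5)=-54

((0, 1, 0, 0, 0); (1, 0, 0, 0, 0); (1, 1, 1, 0, 0); (1, 1, 1, 1, 1); (0, 0, 0, 0, 3))


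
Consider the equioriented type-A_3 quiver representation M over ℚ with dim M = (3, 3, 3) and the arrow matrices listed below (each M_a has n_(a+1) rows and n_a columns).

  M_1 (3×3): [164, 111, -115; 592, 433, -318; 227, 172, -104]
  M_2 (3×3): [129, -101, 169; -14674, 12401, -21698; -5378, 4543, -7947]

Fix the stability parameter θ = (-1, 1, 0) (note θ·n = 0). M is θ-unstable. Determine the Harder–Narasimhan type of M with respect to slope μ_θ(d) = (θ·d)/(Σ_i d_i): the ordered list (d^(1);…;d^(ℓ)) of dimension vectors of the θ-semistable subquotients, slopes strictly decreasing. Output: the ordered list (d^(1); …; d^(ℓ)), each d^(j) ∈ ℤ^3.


Via rank(M_{q-1}∘⋯∘M_p): M ≅ I[1,3]^3.
μ_θ-semistable layers: μ^(1)=1/2; μ^(2)=-1

((0, 3, 3); (3, 0, 0))


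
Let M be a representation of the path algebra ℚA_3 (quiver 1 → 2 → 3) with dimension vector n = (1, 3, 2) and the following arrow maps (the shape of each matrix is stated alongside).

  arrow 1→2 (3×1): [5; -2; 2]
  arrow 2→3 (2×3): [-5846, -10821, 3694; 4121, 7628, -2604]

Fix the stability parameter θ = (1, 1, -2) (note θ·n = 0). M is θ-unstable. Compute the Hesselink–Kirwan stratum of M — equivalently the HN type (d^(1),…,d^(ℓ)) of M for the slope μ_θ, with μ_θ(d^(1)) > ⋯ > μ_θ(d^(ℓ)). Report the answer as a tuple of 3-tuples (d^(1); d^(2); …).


Barcode: M ≅ I[1,3], I[2,2], I[2,3]. HN layers by μ_θ (3 steps, strictly decreasing):
  μ^(1)=1; μ^(2)=0; μ^(3)=-1/2

((0, 1, 0); (1, 1, 1); (0, 1, 1))


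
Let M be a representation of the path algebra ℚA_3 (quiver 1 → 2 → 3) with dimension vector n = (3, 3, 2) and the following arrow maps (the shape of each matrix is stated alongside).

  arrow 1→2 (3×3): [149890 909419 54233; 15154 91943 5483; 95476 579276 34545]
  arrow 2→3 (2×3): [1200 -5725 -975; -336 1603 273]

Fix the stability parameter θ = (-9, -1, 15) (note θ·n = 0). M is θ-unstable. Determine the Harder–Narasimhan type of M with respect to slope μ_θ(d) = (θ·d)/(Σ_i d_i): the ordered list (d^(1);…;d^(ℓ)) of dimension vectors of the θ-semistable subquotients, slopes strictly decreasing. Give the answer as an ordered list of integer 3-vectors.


Interval decomposition of M: I[1,1], I[1,2], I[1,3], I[2,2], I[3,3].
HN type (ℓ=3): μ^(1)=15; μ^(2)=-1; μ^(3)=-9

((0, 0, 2); (0, 3, 0); (3, 0, 0))


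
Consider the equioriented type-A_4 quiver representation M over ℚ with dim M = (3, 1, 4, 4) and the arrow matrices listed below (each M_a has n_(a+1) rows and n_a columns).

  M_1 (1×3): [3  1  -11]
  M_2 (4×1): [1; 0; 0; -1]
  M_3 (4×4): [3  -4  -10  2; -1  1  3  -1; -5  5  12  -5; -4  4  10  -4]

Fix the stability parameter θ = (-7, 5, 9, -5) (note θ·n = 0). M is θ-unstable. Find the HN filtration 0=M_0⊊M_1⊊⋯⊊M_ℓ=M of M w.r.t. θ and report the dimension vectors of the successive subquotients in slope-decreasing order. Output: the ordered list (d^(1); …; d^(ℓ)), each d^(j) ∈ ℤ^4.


Interval decomposition of M: I[1,1]^2, I[1,4], I[3,3], I[3,4]^2, I[4,4].
HN type (ℓ=5): μ^(1)=9; μ^(2)=3; μ^(3)=2; μ^(4)=-5; μ^(5)=-7

((0, 0, 1, 0); (0, 1, 1, 1); (0, 0, 2, 2); (0, 0, 0, 1); (3, 0, 0, 0))


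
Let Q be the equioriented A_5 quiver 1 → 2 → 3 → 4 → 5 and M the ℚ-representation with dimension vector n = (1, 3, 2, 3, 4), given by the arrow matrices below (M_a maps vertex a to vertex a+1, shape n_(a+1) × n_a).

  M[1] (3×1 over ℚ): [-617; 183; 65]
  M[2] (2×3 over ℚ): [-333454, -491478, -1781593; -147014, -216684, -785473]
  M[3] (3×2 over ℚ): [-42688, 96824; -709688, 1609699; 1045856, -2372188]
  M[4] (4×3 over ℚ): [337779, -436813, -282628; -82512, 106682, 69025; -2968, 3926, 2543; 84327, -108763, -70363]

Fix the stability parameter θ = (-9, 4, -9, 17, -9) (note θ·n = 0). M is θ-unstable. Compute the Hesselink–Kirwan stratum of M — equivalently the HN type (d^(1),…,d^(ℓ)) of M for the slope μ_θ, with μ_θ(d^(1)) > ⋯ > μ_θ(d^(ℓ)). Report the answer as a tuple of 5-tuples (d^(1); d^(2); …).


Via rank(M_{q-1}∘⋯∘M_p): M ≅ I[1,5], I[2,2], I[2,3], I[4,5]^2, I[5,5].
μ_θ-semistable layers: μ^(1)=4; μ^(2)=-5/2; μ^(3)=-9

((0, 1, 0, 3, 3); (0, 2, 2, 0, 0); (1, 0, 0, 0, 1))


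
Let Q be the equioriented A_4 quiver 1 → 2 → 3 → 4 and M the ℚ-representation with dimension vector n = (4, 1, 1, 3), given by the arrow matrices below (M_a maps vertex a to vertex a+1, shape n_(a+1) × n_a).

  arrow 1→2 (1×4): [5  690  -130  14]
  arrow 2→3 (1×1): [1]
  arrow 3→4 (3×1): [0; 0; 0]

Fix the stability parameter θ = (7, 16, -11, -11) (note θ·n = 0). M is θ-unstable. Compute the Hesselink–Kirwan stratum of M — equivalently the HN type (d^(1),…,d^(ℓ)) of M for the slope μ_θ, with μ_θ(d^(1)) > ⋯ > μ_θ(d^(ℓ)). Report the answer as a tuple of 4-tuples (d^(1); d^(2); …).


Interval decomposition of M: I[1,1]^3, I[1,3], I[4,4]^3.
HN type (ℓ=3): μ^(1)=7; μ^(2)=4; μ^(3)=-11

((3, 0, 0, 0); (1, 1, 1, 0); (0, 0, 0, 3))


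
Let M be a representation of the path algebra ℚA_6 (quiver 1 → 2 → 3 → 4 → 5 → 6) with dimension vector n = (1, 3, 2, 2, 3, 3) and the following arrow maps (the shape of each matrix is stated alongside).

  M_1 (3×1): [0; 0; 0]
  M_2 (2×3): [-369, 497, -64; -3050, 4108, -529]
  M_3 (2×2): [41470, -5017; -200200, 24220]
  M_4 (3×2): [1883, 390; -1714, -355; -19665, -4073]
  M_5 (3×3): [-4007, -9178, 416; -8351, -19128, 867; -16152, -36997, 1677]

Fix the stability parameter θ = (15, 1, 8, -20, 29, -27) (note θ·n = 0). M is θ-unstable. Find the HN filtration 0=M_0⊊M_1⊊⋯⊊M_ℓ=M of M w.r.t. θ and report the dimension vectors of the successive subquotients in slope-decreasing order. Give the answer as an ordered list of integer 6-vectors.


Barcode: M ≅ I[1,1], I[2,2], I[2,3], I[2,6], I[4,6], I[5,6]. HN layers by μ_θ (5 steps, strictly decreasing):
  μ^(1)=15; μ^(2)=8; μ^(3)=1; μ^(4)=-11/3; μ^(5)=-20

((1, 0, 0, 0, 0, 0); (0, 0, 1, 0, 0, 0); (0, 2, 0, 0, 3, 3); (0, 1, 1, 1, 0, 0); (0, 0, 0, 1, 0, 0))


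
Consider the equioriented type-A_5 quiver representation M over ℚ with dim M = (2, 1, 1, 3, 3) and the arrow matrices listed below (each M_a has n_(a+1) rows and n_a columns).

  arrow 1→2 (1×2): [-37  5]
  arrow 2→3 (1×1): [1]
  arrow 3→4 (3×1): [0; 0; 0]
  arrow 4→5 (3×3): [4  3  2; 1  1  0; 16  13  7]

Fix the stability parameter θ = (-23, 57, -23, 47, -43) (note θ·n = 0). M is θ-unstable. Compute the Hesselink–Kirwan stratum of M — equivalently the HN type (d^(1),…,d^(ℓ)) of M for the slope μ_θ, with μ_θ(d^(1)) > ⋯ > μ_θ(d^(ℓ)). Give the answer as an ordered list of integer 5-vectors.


Via rank(M_{q-1}∘⋯∘M_p): M ≅ I[1,1], I[1,3], I[4,5]^3.
μ_θ-semistable layers: μ^(1)=17; μ^(2)=2; μ^(3)=-23

((0, 1, 1, 0, 0); (0, 0, 0, 3, 3); (2, 0, 0, 0, 0))
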